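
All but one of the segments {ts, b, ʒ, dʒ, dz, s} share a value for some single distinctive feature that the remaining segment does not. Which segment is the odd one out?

b

[strident] (equivalently [labial], [coronal]) groups all but one: /s, ts, dʒ, ʒ, dz/ share [+strident] while /b/ (voiced bilabial stop) alone is [−strident]. Removing any other segment would not leave a single-feature class that excludes it.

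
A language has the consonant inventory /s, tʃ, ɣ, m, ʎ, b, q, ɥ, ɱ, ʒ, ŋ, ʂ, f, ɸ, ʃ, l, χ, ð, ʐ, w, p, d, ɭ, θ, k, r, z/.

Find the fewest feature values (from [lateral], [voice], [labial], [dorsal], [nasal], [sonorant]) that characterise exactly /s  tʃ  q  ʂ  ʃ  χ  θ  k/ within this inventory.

Every target segment is [−voice], [−labial]; each remaining inventory member fails at least one of these. Each conjunct is needed — [−labial] alone would also admit /ɣ, ʎ, ʒ, ŋ, …/; [−voice] alone would also admit /f, ɸ, p/ — and no other single listed feature has exactly this extension, so two is the minimum.

[−voice, −labial]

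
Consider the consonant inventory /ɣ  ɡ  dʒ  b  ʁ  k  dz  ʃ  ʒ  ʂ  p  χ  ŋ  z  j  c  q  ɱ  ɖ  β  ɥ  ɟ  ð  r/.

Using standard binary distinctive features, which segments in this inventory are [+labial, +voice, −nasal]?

Among the inventory, the [+labial] segments are /b, p, ɱ, β, ɥ/.
Intersecting with [+voice] gives /b, ɱ, β, ɥ/.
Among these, [−nasal] leaves /b, β, ɥ/.

b, β, ɥ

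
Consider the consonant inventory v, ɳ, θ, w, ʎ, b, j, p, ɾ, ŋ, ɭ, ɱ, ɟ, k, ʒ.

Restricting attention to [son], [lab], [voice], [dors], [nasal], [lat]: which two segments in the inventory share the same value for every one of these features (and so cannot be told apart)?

/b/ (voiced bilabial stop) and /v/ (voiced labiodental fricative) are both [-sonorant], [+labial], [+voice], [-dorsal], [-nasal], [-lateral], so none of the listed features separates them. (They do differ in [continuant], which is not among the given features.) Every other pair in the inventory differs on at least one listed feature.

b, v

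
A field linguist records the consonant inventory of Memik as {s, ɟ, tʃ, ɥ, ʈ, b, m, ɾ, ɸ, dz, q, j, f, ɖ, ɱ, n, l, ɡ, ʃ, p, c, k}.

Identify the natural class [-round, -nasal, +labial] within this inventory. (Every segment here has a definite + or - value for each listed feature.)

b, ɸ, f, p

Checking each segment against [-round], [-nasal], [+labial]: /b/ (voiced bilabial stop), /ɸ/ (voiceless bilabial fricative), /f/ (voiceless labiodental fricative), /p/ (voiceless bilabial stop) satisfy every feature; every other segment in the inventory fails at least one.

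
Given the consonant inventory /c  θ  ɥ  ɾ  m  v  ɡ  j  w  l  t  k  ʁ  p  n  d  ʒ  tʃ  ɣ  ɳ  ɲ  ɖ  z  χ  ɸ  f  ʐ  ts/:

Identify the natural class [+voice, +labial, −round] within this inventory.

Checking each segment against [+voice], [+labial], [−round]: /m/ (bilabial nasal), /v/ (voiced labiodental fricative) satisfy every feature; every other segment in the inventory fails at least one.

m, v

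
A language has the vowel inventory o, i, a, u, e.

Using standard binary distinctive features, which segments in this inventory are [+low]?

The feature [low] marks segments produced with the tongue body lowered. In this inventory /a/ has that property, so it is [+low]; /o, i, u, e/ are [-low].

a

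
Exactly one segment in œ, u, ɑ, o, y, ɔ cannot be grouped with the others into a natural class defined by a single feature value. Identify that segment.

ɑ

/y, ɔ, u, o, œ/ are all [+round], but /ɑ/ (low back unrounded vowel) is [-round]. No other single segment can be removed to leave a set sharing one feature value that the removed segment lacks, so /ɑ/ is the odd one out.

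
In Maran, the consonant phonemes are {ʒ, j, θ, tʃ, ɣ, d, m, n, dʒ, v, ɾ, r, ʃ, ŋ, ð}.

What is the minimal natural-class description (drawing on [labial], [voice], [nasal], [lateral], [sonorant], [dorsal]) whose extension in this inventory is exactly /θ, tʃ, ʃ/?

/θ, tʃ, ʃ/ are exactly the [−voice] segments in the inventory, so a single feature suffices.

[−voice]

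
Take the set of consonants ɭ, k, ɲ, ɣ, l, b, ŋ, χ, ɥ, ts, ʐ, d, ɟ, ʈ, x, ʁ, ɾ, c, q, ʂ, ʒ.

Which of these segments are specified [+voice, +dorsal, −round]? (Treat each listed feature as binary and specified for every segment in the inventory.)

Eliminate segments failing any feature: /ɭ, l, b, ʐ, d, ɾ, ʒ/ are [−dorsal]; /k, χ, ts, ʈ, x, c, q, ʂ/ are [−voice]; /ɥ/ is [+round]. The remaining /ɲ, ɣ, ŋ, ɟ, ʁ/ satisfy [+voice], [+dorsal], [−round].

ɲ, ɣ, ŋ, ɟ, ʁ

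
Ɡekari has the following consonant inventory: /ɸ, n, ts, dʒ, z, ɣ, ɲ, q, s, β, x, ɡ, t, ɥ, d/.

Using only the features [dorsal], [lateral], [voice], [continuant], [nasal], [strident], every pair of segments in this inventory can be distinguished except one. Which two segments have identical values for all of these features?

ɣ, ɥ

/ɣ/ (voiced velar fricative) and /ɥ/ (labial-palatal glide) are both [+dorsal], [−lateral], [+voice], [+continuant], [−nasal], [−strident], so none of the listed features separates them. (They do differ in [sonorant], [labial], [round] and [back], which are not among the given features.) Every other pair in the inventory differs on at least one listed feature.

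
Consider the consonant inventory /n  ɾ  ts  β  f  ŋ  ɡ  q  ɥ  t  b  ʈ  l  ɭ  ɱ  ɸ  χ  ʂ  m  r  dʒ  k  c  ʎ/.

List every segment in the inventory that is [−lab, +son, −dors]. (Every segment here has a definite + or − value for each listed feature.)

First, the [−labial] segments are /n, ɾ, ts, ŋ, ɡ, q, t, ʈ, l, ɭ, χ, ʂ, r, dʒ, k, c, ʎ/.
Within that set, [+sonorant] gives /n, ɾ, ŋ, l, ɭ, r, ʎ/.
Within that set, [−dorsal] leaves /n, ɾ, l, ɭ, r/.

n, ɾ, l, ɭ, r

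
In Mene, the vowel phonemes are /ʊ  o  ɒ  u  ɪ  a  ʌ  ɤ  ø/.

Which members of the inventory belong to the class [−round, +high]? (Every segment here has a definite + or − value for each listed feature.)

The [−round] segments are /ɪ, a, ʌ, ɤ/.
Among these, [+high] leaves /ɪ/.

ɪ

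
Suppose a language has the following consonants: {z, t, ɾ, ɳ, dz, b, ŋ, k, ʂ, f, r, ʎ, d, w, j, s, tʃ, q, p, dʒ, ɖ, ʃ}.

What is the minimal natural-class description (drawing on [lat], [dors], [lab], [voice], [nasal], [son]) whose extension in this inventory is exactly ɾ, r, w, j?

[+son, -nasal, -lat]

The class [+sonorant], [-nasal], [-lateral] has exactly /ɾ, r, w, j/ as its extension in this inventory. No smaller conjunction from the listed features achieves this: [-nasal, -lateral] alone would also admit /z, t, dz, b, …/; [+sonorant, -lateral] alone would also admit /ɳ, ŋ/; [+sonorant, -nasal] alone would also admit /ʎ/; and checking the remaining two-feature bundles turns up none with this extension.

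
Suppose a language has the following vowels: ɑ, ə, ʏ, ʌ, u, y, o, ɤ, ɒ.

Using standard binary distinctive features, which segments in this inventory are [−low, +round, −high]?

Eliminate segments failing any feature: /ɑ, ɒ/ are [+low]; /ə, ʌ, ɤ/ are [−round]; /ʏ, u, y/ are [+high]. The remaining /o/ satisfy [−low], [+round], [−high].

o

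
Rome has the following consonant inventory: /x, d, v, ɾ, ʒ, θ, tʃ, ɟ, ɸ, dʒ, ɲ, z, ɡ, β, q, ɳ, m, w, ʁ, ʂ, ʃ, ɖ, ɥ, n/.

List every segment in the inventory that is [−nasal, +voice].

Eliminate segments failing any feature: /x, θ, tʃ, ɸ, q, ʂ, ʃ/ are [−voice]; /ɲ, ɳ, m, n/ are [+nasal]. The remaining /d, v, ɾ, ʒ, ɟ, dʒ, z, ɡ, β, w, ʁ, ɖ, ɥ/ satisfy [−nasal], [+voice].

d, v, ɾ, ʒ, ɟ, dʒ, z, ɡ, β, w, ʁ, ɖ, ɥ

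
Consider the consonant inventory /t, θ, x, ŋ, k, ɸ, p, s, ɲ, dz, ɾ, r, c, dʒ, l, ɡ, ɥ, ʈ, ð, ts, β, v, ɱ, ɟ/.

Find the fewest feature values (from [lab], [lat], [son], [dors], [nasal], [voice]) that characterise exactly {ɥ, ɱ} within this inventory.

/ɥ, ɱ/ are all [+sonorant], [+labial], and no other segment in the inventory matches both values. Dropping any one of them over-generates: [+labial] alone would also admit /ɸ, p, β, v/; [+sonorant] alone would also admit /ŋ, ɲ, ɾ, r, …/. No other single listed feature picks out exactly this set either, so fewer than two features will not do.

[+son, +lab]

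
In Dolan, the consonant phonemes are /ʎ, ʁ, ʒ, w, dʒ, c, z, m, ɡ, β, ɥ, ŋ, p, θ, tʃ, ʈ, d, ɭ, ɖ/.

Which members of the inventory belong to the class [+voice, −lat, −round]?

ʁ, ʒ, dʒ, z, m, ɡ, β, ŋ, d, ɖ

Checking each segment against [+voice], [−lateral], [−round]: /ʁ/ (voiced uvular fricative), /ʒ/ (voiced postalveolar fricative), /dʒ/ (voiced postalveolar affricate), /z/ (voiced alveolar fricative), /m/ (bilabial nasal), /ɡ/ (voiced velar stop), among others, satisfy every feature; every other segment in the inventory fails at least one.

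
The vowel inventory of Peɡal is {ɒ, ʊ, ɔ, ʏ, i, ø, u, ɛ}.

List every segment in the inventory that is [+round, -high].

ɒ, ɔ, ø

Eliminate segments failing any feature: /ʊ, ʏ, u/ are [+high]; /i, ɛ/ are [-round]. The remaining /ɒ, ɔ, ø/ satisfy [+round], [-high].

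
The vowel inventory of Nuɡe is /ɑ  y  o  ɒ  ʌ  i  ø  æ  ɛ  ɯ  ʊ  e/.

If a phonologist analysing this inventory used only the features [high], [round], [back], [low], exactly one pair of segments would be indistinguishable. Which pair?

/ɛ/ (mid front unrounded lax vowel) and /e/ (mid front unrounded tense vowel) are both [-high], [-round], [-back], [-low], so none of the listed features separates them. (They do differ in [tense], which is not among the given features.) Every other pair in the inventory differs on at least one listed feature.

ɛ, e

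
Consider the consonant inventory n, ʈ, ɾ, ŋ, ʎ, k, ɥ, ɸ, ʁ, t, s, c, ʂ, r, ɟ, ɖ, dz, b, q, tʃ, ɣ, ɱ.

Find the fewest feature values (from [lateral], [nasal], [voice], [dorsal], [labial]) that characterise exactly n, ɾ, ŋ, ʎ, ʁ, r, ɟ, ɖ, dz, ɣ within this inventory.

Every target segment is [+voice], [−labial]; each remaining inventory member fails at least one of these. Each conjunct is needed — [−labial] alone would also admit /ʈ, k, t, s, …/; [+voice] alone would also admit /ɥ, b, ɱ/ — and no other single listed feature has exactly this extension, so two is the minimum.

[+voice, −labial]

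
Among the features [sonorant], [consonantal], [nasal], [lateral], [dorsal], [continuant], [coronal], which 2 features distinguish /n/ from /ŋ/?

/n/ is the alveolar nasal and /ŋ/ is the velar nasal. Both are [+sonorant], [+consonantal], [+nasal], [−lateral], [−continuant]. /n/ is [+coronal] while /ŋ/ is [−coronal]; /n/ is [−dorsal] while /ŋ/ is [+dorsal], so the distinguishing features are [coronal], [dorsal].

[coronal], [dorsal]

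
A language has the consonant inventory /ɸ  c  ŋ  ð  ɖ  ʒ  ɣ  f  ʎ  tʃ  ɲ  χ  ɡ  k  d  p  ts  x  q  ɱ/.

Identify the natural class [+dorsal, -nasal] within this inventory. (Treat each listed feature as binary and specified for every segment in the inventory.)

First, the [+dorsal] segments are /c, ŋ, ɣ, ʎ, ɲ, χ, ɡ, k, x, q/.
Then [-nasal] leaves /c, ɣ, ʎ, χ, ɡ, k, x, q/.

c, ɣ, ʎ, χ, ɡ, k, x, q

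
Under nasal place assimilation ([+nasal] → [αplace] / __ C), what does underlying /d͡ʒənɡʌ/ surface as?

[d͡ʒəŋɡʌ]

In /d͡ʒənɡʌ/, the nasal /n/ precedes /ɡ/, which is [+dorsal]. The nasal assimilates in place, becoming the [+dorsal] nasal /ŋ/. The surface form is [d͡ʒəŋɡʌ].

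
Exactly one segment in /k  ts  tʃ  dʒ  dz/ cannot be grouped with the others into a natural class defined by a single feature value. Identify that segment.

/dʒ, tʃ, ts, dz/ are all [+delayed release], but /k/ (voiceless velar stop) is [-delayed release]. No other single segment can be removed to leave a set sharing one feature value that the removed segment lacks, so /k/ is the odd one out.

k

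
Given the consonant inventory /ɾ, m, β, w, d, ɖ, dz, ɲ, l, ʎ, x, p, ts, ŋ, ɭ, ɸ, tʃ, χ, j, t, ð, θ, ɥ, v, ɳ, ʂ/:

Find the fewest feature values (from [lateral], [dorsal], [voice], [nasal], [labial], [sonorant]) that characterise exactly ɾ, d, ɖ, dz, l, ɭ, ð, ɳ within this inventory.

/ɾ, d, ɖ, dz, l, ɭ, ð, ɳ/ are all [+voice], [-labial], [-dorsal], and no other segment in the inventory matches all three values. Dropping any one of them over-generates: [-labial, -dorsal] alone would also admit /ts, tʃ, t, θ, …/; [+voice, -dorsal] alone would also admit /m, β, v/; [+voice, -labial] alone would also admit /ɲ, ʎ, ŋ, j/. No other combination of two listed features picks out exactly this set either, so fewer than three features will not do.

[+voice, -labial, -dorsal]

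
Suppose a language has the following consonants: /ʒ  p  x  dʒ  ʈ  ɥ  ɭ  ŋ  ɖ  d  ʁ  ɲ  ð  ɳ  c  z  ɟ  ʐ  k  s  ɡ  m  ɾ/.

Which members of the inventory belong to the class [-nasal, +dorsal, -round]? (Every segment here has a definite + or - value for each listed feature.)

Eliminate segments failing any feature: /ʒ, p, dʒ, ʈ, ɭ, ɖ, d, ð, z, ʐ, s, ɾ/ are [-dorsal]; /ɥ/ is [+round]; /ŋ, ɲ, ɳ, m/ are [+nasal]. The remaining /x, ʁ, c, ɟ, k, ɡ/ satisfy [-nasal], [+dorsal], [-round].

x, ʁ, c, ɟ, k, ɡ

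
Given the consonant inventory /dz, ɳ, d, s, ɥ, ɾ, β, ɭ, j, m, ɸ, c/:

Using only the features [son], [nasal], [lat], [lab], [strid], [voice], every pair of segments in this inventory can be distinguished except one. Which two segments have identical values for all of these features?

ɾ, j

/ɾ/ (alveolar tap) and /j/ (palatal glide) are both [+sonorant], [−nasal], [−lateral], [−labial], [−strident], [+voice], so none of the listed features separates them. (They do differ in [dorsal], which is not among the given features.) Every other pair in the inventory differs on at least one listed feature.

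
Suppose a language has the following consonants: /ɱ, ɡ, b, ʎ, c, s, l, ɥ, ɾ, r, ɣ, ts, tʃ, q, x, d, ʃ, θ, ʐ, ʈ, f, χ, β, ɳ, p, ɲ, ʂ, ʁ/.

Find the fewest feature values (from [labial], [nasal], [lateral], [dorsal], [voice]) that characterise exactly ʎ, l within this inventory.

[+lateral]

The target set is precisely the extension of [+lateral] in this inventory.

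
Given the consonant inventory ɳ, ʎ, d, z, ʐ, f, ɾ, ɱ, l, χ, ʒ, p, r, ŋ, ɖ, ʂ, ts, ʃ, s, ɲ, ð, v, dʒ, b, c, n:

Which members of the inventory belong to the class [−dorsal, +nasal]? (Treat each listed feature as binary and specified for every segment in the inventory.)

Checking each segment against [−dorsal], [+nasal]: /ɳ/ (retroflex nasal), /ɱ/ (labiodental nasal), /n/ (alveolar nasal) satisfy every feature; every other segment in the inventory fails at least one.

ɳ, ɱ, n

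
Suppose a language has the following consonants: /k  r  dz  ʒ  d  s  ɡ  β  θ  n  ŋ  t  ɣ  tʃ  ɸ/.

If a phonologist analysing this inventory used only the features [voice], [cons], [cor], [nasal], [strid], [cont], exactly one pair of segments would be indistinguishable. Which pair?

ɣ, β

Both /ɣ/ and /β/ are [+voice], [+consonantal], [−coronal], [−nasal], [−strident], [+continuant]. Since the list omits [labial] and [dorsal] — which do distinguish the voiced velar fricative from the voiced bilabial fricative — this pair collapses; all other pairs remain distinct.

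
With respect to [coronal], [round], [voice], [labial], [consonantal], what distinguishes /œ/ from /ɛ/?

/œ/ is the mid front rounded lax vowel and /ɛ/ is the mid front unrounded lax vowel. Both are [−coronal], [+voice], [−consonantal]. /œ/ is [+labial] while /ɛ/ is [−labial]; /œ/ is [+round] while /ɛ/ is [−round], so the distinguishing features are [labial], [round].

[labial], [round]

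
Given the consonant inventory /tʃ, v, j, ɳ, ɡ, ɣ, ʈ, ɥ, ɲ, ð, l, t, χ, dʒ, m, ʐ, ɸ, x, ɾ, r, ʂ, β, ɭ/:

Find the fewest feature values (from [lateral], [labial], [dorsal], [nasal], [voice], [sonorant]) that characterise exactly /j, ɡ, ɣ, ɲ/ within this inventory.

/j, ɡ, ɣ, ɲ/ are all [+voice], [−labial], [+dorsal], and no other segment in the inventory matches all three values. Dropping any one of them over-generates: [−labial, +dorsal] alone would also admit /χ, x/; [+voice, +dorsal] alone would also admit /ɥ/; [+voice, −labial] alone would also admit /ɳ, ð, l, dʒ, …/. No other combination of two listed features picks out exactly this set either, so fewer than three features will not do.

[+voice, −labial, +dorsal]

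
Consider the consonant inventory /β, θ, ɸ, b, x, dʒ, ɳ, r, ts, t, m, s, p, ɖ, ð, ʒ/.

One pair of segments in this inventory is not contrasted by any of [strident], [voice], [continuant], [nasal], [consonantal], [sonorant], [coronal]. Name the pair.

x, ɸ

/x/ (voiceless velar fricative) and /ɸ/ (voiceless bilabial fricative) are both [−strident], [−voice], [+continuant], [−nasal], [+consonantal], [−sonorant], [−coronal], so none of the listed features separates them. (They do differ in [labial] and [dorsal], which are not among the given features.) Every other pair in the inventory differs on at least one listed feature.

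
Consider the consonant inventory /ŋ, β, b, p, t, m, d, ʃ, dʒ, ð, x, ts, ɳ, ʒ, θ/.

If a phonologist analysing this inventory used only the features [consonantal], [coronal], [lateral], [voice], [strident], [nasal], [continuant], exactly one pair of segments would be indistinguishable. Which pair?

m, ŋ

On the given features, /m/ and /ŋ/ have an identical profile: [+consonantal], [−coronal], [−lateral], [+voice], [−strident], [+nasal], [−continuant]. No other two segments in the inventory coincide on all 7 features. (They do differ in [labial] and [dorsal], which are not among the given features.)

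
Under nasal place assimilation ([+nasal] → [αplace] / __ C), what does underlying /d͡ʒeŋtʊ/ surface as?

The only nasal preceding a consonant is /ŋ/ before /t/. /t/ is [+coronal], so /ŋ/ → /n/, giving [d͡ʒentʊ].

[d͡ʒentʊ]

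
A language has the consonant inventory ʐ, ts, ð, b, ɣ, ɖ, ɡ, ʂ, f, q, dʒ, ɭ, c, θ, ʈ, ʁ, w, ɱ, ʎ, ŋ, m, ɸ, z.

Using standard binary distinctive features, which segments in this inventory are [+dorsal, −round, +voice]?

ɣ, ɡ, ʁ, ʎ, ŋ

First, the [+dorsal] segments are /ɣ, ɡ, q, c, ʁ, w, ʎ, ŋ/.
Among these, [−round] gives /ɣ, ɡ, q, c, ʁ, ʎ, ŋ/.
Among these, [+voice] leaves /ɣ, ɡ, ʁ, ʎ, ŋ/.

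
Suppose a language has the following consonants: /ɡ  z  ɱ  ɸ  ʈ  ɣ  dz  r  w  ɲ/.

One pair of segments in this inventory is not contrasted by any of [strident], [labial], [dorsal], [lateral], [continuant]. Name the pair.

ɲ, ɡ

Both /ɲ/ and /ɡ/ are [-strident], [-labial], [+dorsal], [-lateral], [-continuant]. Since the list omits [sonorant], [nasal] and [back] — which do distinguish the palatal nasal from the voiced velar stop — this pair collapses; all other pairs remain distinct.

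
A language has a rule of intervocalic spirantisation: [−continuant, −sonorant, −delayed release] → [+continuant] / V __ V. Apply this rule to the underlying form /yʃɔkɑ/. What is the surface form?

The only segment in the rule's environment that also matches [−continuant, −sonorant, −delayed release] is /k/. Applying [+continuant] turns the voiceless velar stop into /x/ (voiceless velar fricative), giving [yʃɔxɑ].

[yʃɔxɑ]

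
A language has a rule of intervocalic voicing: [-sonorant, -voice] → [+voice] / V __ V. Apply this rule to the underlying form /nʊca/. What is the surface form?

[nʊɟa]

Only /c/ occurs between two vowels (/ʊ/ __ /a/) and matches the structural description. It is a voiceless palatal stop, so [-sonorant, -voice] holds; changing it to [+voice] with all other features held fixed yields /ɟ/ (voiced palatal stop). No other segment meets both the structural description and the environment, so the output is [nʊɟa].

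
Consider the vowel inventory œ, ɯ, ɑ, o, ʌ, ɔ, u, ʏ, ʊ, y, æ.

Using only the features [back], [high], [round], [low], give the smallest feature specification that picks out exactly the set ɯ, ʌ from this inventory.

[-low, -round]

Every target segment is [-low], [-round]; each remaining inventory member fails at least one of these. Each conjunct is needed — [-round] alone would also admit /ɑ, æ/; [-low] alone would also admit /œ, o, ɔ, u, …/ — and no other single listed feature has exactly this extension, so two is the minimum.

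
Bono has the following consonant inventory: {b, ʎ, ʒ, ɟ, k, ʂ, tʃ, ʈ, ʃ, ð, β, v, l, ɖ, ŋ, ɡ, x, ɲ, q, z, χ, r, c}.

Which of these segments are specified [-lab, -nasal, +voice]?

Eliminate segments failing any feature: /b, β, v/ are [+labial]; /k, ʂ, tʃ, ʈ, ʃ, x, q, χ, c/ are [-voice]; /ŋ, ɲ/ are [+nasal]. The remaining /ʎ, ʒ, ɟ, ð, l, ɖ, ɡ, z, r/ satisfy [-labial], [-nasal], [+voice].

ʎ, ʒ, ɟ, ð, l, ɖ, ɡ, z, r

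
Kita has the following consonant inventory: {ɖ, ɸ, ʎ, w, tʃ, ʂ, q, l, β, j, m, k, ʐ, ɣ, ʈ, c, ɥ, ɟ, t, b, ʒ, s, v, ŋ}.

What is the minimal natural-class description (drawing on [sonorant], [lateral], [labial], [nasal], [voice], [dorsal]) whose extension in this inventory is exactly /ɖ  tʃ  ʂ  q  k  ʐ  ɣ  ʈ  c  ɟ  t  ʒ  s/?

[−sonorant, −labial]

Every target segment is [−sonorant], [−labial]; each remaining inventory member fails at least one of these. Each conjunct is needed — [−labial] alone would also admit /ʎ, l, j, ŋ/; [−sonorant] alone would also admit /ɸ, β, b, v/ — and no other single listed feature has exactly this extension, so two is the minimum.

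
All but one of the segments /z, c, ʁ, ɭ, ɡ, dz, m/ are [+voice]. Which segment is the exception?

c

/ʁ, ɭ, m, dz, ɡ, z/ are all [+voice]; /c/ (voiceless palatal stop) is [-voice].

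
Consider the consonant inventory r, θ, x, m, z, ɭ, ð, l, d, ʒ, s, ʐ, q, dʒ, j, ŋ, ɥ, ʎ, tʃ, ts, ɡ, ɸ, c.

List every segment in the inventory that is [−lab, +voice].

Checking each segment against [−labial], [+voice]: /r/ (alveolar trill), /z/ (voiced alveolar fricative), /ɭ/ (retroflex lateral approximant), /ð/ (voiced dental fricative), /l/ (alveolar lateral approximant), /d/ (voiced alveolar stop), among others, satisfy every feature; every other segment in the inventory fails at least one.

r, z, ɭ, ð, l, d, ʒ, ʐ, dʒ, j, ŋ, ʎ, ɡ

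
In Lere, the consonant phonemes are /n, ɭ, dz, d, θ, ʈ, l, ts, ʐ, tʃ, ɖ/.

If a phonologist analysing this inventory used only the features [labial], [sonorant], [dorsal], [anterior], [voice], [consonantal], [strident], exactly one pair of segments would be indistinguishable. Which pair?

l, n

Both /l/ and /n/ are [−labial], [+sonorant], [−dorsal], [+anterior], [+voice], [+consonantal], [−strident]. Since the list omits [nasal] and [lateral] — which do distinguish the alveolar lateral approximant from the alveolar nasal — this pair collapses; all other pairs remain distinct.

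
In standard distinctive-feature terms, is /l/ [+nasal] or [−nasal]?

[−nasal]

As the alveolar lateral approximant, /l/ is [−nasal].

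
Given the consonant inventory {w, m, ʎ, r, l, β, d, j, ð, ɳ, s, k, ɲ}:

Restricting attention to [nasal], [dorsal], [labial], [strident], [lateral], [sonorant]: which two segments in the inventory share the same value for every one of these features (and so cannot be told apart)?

/d/ (voiced alveolar stop) and /ð/ (voiced dental fricative) are both [−nasal], [−dorsal], [−labial], [−strident], [−lateral], [−sonorant], so none of the listed features separates them. (They do differ in [continuant] and [distributed], which are not among the given features.) Every other pair in the inventory differs on at least one listed feature.

d, ð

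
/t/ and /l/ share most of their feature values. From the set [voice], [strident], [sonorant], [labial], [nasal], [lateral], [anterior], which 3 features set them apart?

[sonorant], [voice], [lateral]

The two segments share [−strident], [−labial], [−nasal], [+anterior]. The only features from the list on which they differ: /t/ is [−sonorant] while /l/ is [+sonorant]; /t/ is [−voice] while /l/ is [+voice]; /t/ is [−lateral] while /l/ is [+lateral].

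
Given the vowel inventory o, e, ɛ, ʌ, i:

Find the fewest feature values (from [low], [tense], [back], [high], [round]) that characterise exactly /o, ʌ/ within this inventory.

[+back]

/o, ʌ/ are exactly the [+back] segments in the inventory, so a single feature suffices.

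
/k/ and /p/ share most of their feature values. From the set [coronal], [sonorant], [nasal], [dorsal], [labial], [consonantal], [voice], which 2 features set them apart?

[labial], [dorsal]

/k/ is the voiceless velar stop and /p/ is the voiceless bilabial stop. Both are [−coronal], [−sonorant], [−nasal], [+consonantal], [−voice]. /k/ is [−labial] while /p/ is [+labial]; /k/ is [+dorsal] while /p/ is [−dorsal], so the distinguishing features are [labial], [dorsal].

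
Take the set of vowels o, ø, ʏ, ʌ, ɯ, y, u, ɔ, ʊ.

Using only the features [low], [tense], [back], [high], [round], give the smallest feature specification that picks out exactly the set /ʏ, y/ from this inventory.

[+high, −back]

Every target segment is [+high], [−back]; each remaining inventory member fails at least one of these. Each conjunct is needed — [−back] alone would also admit /ø/; [+high] alone would also admit /ɯ, u, ʊ/ — and no other single listed feature has exactly this extension, so two is the minimum.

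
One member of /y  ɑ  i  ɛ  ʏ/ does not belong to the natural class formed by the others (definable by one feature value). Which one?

ɑ

[back] (equivalently [low]) groups all but one: /i, ʏ, y, ɛ/ share [−back] while /ɑ/ (low back unrounded vowel) alone is [+back]. Removing any other segment would not leave a single-feature class that excludes it.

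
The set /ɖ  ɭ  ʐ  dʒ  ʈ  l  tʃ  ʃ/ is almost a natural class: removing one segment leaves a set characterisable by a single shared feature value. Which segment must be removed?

/ʈ, dʒ, tʃ, ʃ, ɖ, ʐ, ɭ/ are all [−anterior], but /l/ (alveolar lateral approximant) is [+anterior]. No other single segment can be removed to leave a set sharing one feature value that the removed segment lacks, so /l/ is the odd one out.

l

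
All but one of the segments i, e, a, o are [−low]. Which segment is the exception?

a

/o, e, i/ are all [−low]; /a/ (low unrounded vowel) is [+low].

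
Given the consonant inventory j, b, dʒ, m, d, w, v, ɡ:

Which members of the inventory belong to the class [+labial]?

The [+labial] segments here are /b, m, w, v/; the remaining /j, dʒ, d, ɡ/ are [−labial].

b, m, w, v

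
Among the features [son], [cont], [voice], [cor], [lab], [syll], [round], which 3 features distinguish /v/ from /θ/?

[voice], [labial], [coronal]

The two segments share [−sonorant], [+continuant], [−syllabic], [−round]. The only features from the list on which they differ: /v/ is [+voice] while /θ/ is [−voice]; /v/ is [+labial] while /θ/ is [−labial]; /v/ is [−coronal] while /θ/ is [+coronal].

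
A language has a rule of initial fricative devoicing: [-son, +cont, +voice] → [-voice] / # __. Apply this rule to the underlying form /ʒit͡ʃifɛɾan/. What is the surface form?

Only the initial segment /ʒ/ is both word-initial and matches the structural description. It is a voiced postalveolar fricative, so [-son, +cont, +voice] holds; changing it to [-voice] with all other features held fixed yields /ʃ/ (voiceless postalveolar fricative). No other segment meets both the structural description and the environment, so the output is [ʃit͡ʃifɛɾan].

[ʃit͡ʃifɛɾan]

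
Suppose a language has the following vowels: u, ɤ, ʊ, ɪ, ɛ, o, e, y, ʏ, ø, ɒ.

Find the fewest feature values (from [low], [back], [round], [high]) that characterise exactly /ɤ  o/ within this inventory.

[−high, −low, +back]

/ɤ, o/ are all [−high], [−low], [+back], and no other segment in the inventory matches all three values. Dropping any one of them over-generates: [−low, +back] alone would also admit /u, ʊ/; [−high, +back] alone would also admit /ɒ/; [−high, −low] alone would also admit /ɛ, e, ø/. No other combination of two listed features picks out exactly this set either, so fewer than three features will not do.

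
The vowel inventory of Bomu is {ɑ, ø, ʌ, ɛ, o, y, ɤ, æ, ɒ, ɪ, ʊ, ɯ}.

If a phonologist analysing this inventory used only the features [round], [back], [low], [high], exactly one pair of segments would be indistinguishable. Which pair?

ʌ, ɤ

Both /ʌ/ and /ɤ/ are [−round], [+back], [−low], [−high]. Since the list omits [tense] — which does distinguish the mid back unrounded lax vowel from the mid back unrounded tense vowel — this pair collapses; all other pairs remain distinct.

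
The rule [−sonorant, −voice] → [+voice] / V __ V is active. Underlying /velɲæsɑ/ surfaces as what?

/s/ satisfies [−sonorant, −voice] and sits in V __ V. The [+voice] counterpart of the voiceless alveolar fricative is /z/. Other segments in /velɲæsɑ/ either fail the structural description or are not in the environment, so the surface form is [velɲæzɑ].

[velɲæzɑ]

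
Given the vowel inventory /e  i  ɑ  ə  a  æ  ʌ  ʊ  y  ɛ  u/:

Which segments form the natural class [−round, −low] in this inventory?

e, i, ə, ʌ, ɛ

First, the [−round] segments are /e, i, ɑ, ə, a, æ, ʌ, ɛ/.
Intersecting with [−low] leaves /e, i, ə, ʌ, ɛ/.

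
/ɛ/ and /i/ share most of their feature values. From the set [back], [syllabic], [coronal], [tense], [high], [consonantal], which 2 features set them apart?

[high], [tense]

/ɛ/ is the mid front unrounded lax vowel and /i/ is the high front unrounded tense vowel. Both are [−back], [+syllabic], [−coronal], [−consonantal]. /ɛ/ is [−high] while /i/ is [+high]; /ɛ/ is [−tense] while /i/ is [+tense], so the distinguishing features are [high], [tense].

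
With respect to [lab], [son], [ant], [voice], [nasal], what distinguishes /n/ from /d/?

/n/ (alveolar nasal) and /d/ (voiced alveolar stop) agree on [−labial], [+anterior], [+voice]. They differ on [sonorant] (/n/ [+], /d/ [−]), [nasal] (/n/ [+], /d/ [−]).

[sonorant], [nasal]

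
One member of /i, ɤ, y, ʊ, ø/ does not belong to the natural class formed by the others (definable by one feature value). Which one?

ʊ

The remaining segments after removing /ʊ/ share [+tense]; /ʊ/ (high back rounded lax vowel) is [−tense]. For every other candidate removal, the leftover set fails to share any single feature value that the removed segment lacks.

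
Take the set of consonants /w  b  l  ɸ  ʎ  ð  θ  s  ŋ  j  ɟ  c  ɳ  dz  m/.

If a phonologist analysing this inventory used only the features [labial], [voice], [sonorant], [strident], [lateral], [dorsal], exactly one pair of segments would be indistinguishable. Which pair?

j, ŋ

/j/ (palatal glide) and /ŋ/ (velar nasal) are both [−labial], [+voice], [+sonorant], [−strident], [−lateral], [+dorsal], so none of the listed features separates them. (They do differ in [nasal], [continuant] and [back], which are not among the given features.) Every other pair in the inventory differs on at least one listed feature.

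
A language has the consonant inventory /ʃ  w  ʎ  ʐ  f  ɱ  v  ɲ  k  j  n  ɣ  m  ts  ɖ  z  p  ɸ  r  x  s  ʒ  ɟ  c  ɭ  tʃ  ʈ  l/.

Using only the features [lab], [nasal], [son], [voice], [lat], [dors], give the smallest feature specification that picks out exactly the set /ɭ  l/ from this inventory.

The class [+lateral], [−dorsal] has exactly /ɭ, l/ as its extension in this inventory. No smaller conjunction from the listed features achieves this: [−dorsal] alone would also admit /ʃ, ʐ, f, ɱ, …/; [+lateral] alone would also admit /ʎ/; and checking the remaining single features turns up none with this extension.

[+lat, −dors]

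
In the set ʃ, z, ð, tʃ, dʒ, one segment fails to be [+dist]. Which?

z

/z/ is the voiced alveolar fricative, which is [-distributed]; the rest — /dʒ, ð, ʃ, tʃ/ — are [+distributed].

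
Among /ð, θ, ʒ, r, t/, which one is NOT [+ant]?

Every segment except /ʒ/ is [+anterior]. /ʒ/ (voiced postalveolar fricative) is [-anterior], so it is the exception.

ʒ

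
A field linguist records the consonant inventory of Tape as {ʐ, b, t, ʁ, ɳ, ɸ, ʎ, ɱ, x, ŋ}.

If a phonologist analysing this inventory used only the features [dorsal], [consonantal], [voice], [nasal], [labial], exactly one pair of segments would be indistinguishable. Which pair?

ʎ, ʁ

Both /ʎ/ and /ʁ/ are [+dorsal], [+consonantal], [+voice], [−nasal], [−labial]. Since the list omits [lateral], [high] and [back] — which do distinguish the palatal lateral approximant from the voiced uvular fricative — this pair collapses; all other pairs remain distinct.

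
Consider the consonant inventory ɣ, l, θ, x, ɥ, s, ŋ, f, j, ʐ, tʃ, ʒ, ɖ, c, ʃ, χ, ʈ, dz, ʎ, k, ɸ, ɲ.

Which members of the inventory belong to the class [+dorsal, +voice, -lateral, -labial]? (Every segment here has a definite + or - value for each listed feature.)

Checking each segment against [+dorsal], [+voice], [-lateral], [-labial]: /ɣ/ (voiced velar fricative), /ŋ/ (velar nasal), /j/ (palatal glide), /ɲ/ (palatal nasal) satisfy every feature; every other segment in the inventory fails at least one.

ɣ, ŋ, j, ɲ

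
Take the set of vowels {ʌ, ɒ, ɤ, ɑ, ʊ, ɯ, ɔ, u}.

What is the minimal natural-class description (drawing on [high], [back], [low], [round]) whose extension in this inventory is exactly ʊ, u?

/ʊ, u/ are all [+high], [+round], and no other segment in the inventory matches both values. Dropping any one of them over-generates: [+round] alone would also admit /ɒ, ɔ/; [+high] alone would also admit /ɯ/. No other single listed feature picks out exactly this set either, so fewer than two features will not do.

[+high, +round]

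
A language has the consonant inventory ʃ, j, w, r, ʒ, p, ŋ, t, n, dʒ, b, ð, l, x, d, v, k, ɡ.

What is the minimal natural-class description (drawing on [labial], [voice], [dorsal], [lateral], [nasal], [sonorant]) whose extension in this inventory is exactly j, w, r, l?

The class [+sonorant], [-nasal] has exactly /j, w, r, l/ as its extension in this inventory. No smaller conjunction from the listed features achieves this: [-nasal] alone would also admit /ʃ, ʒ, p, t, …/; [+sonorant] alone would also admit /ŋ, n/; and checking the remaining single features turns up none with this extension.

[+sonorant, -nasal]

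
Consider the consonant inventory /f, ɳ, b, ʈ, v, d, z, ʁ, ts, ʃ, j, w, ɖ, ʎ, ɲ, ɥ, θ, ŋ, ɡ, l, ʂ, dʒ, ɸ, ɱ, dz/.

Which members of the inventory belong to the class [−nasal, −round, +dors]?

Among the inventory, the [−nasal] segments are /f, b, ʈ, v, d, z, ʁ, ts, ʃ, j, w, ɖ, ʎ, ɥ, θ, ɡ, l, ʂ, dʒ, ɸ, dz/.
Intersecting with [−round] gives /f, b, ʈ, v, d, z, ʁ, ts, ʃ, j, ɖ, ʎ, θ, ɡ, l, ʂ, dʒ, ɸ, dz/.
Among these, [+dorsal] leaves /ʁ, j, ʎ, ɡ/.

ʁ, j, ʎ, ɡ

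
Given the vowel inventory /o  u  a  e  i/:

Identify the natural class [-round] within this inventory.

The [-round] segments here are /a, e, i/; the remaining /o, u/ are [+round].

a, e, i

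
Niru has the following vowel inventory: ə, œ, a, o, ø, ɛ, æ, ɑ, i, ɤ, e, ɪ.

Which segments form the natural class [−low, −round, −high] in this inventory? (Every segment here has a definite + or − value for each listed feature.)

ə, ɛ, ɤ, e

Eliminate segments failing any feature: /œ, o, ø/ are [+round]; /a, æ, ɑ/ are [+low]; /i, ɪ/ are [+high]. The remaining /ə, ɛ, ɤ, e/ satisfy [−low], [−round], [−high].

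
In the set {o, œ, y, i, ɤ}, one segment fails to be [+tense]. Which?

œ

/œ/ is the mid front rounded lax vowel, which is [−tense]; the rest — /ɤ, i, o, y/ — are [+tense].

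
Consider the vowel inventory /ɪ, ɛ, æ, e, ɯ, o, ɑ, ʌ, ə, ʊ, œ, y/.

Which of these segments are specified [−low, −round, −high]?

ɛ, e, ʌ, ə

Eliminate segments failing any feature: /ɪ, ɯ/ are [+high]; /æ, ɑ/ are [+low]; /o, ʊ, œ, y/ are [+round]. The remaining /ɛ, e, ʌ, ə/ satisfy [−low], [−round], [−high].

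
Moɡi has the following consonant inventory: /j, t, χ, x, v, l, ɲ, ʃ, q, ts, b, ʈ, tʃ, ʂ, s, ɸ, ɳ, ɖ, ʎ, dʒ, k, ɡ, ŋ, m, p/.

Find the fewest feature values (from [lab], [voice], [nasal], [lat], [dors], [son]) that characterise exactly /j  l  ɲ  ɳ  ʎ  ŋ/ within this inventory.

/j, l, ɲ, ɳ, ʎ, ŋ/ are all [+sonorant], [−labial], and no other segment in the inventory matches both values. Dropping any one of them over-generates: [−labial] alone would also admit /t, χ, x, ʃ, …/; [+sonorant] alone would also admit /m/. No other single listed feature picks out exactly this set either, so fewer than two features will not do.

[+son, −lab]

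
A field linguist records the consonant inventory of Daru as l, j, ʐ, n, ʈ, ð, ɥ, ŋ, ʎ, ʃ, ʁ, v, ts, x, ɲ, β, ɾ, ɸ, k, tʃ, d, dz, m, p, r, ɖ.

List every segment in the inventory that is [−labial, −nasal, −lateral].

j, ʐ, ʈ, ð, ʃ, ʁ, ts, x, ɾ, k, tʃ, d, dz, r, ɖ

Checking each segment against [−labial], [−nasal], [−lateral]: /j/ (palatal glide), /ʐ/ (voiced retroflex fricative), /ʈ/ (voiceless retroflex stop), /ð/ (voiced dental fricative), /ʃ/ (voiceless postalveolar fricative), /ʁ/ (voiced uvular fricative), among others, satisfy every feature; every other segment in the inventory fails at least one.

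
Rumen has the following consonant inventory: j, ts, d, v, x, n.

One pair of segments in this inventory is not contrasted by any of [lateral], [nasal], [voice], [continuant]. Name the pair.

/v/ (voiced labiodental fricative) and /j/ (palatal glide) are both [-lateral], [-nasal], [+voice], [+continuant], so none of the listed features separates them. (They do differ in [sonorant], [labial] and [dorsal], which are not among the given features.) Every other pair in the inventory differs on at least one listed feature.

v, j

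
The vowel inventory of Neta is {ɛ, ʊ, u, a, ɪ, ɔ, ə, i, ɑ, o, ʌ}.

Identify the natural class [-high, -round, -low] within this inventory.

ɛ, ə, ʌ

Eliminate segments failing any feature: /ʊ, u, ɪ, i/ are [+high]; /a, ɑ/ are [+low]; /ɔ, o/ are [+round]. The remaining /ɛ, ə, ʌ/ satisfy [-high], [-round], [-low].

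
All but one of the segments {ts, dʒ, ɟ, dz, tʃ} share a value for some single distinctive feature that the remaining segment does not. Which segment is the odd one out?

[delayed release] (equivalently [strident], [dorsal]) groups all but one: /dz, ts, tʃ, dʒ/ share [+delayed release] while /ɟ/ (voiced palatal stop) alone is [-delayed release]. Removing any other segment would not leave a single-feature class that excludes it.

ɟ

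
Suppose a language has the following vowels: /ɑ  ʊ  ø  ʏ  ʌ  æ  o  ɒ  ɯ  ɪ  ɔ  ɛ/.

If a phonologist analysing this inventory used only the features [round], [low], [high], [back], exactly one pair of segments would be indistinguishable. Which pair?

Both /o/ and /ɔ/ are [+round], [-low], [-high], [+back]. Since the list omits [tense] — which does distinguish the mid back rounded tense vowel from the mid back rounded lax vowel — this pair collapses; all other pairs remain distinct.

o, ɔ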